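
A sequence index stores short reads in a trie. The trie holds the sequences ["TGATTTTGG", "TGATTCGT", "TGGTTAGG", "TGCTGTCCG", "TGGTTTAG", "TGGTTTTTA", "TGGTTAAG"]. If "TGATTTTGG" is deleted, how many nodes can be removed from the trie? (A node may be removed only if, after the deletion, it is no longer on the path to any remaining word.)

4

After clearing the end-marker at "TGATTTTGG", prune upward until reaching a node still needed by another word.
The suffix "TTGG" (4 nodes) is used only by "TGATTTTGG"; the node for "TGATT" still has the child "C", so pruning stops there.
Nodes removed: 4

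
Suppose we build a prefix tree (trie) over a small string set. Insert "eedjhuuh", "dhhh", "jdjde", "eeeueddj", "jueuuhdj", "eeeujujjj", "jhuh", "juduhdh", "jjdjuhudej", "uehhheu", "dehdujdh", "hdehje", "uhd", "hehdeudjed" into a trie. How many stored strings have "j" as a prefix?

5

Walk to "j"; the words in its subtree are exactly those with that prefix.
Matches: "jdjde", "jhuh", "jjdjuhudej", "juduhdh", "jueuuhdj"
Count: 5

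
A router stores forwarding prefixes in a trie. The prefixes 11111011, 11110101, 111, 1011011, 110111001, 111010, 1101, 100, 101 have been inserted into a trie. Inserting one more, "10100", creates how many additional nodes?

Walking "10100" from the root, the first 3 characters ("101") follow existing edges; "0" is the first miss.
New nodes needed: |"10100"| − 3 = 5 − 3 = 2.

2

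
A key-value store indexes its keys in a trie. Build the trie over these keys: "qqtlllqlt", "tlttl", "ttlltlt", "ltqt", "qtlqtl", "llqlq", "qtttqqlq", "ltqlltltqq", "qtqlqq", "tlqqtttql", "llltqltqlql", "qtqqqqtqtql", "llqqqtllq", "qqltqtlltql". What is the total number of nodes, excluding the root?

Insert word by word; a character creates a node only if that edge doesn't already exist:
  "qqtlllqlt" → 9 new (q, q, t, l, l, l, q, l, t)
  "tlttl" → 5 new (t, l, t, t, l)
  "ttlltlt" → prefix "t" already present; 6 new (t, l, l, t, l, t)
  "ltqt" → 4 new (l, t, q, t)
  "qtlqtl" → prefix "q" already present; 5 new (t, l, q, t, l)
  "llqlq" → prefix "l" already present; 4 new (l, q, l, q)
  "qtttqqlq" → prefix "qt" already present; 6 new (t, t, q, q, l, q)
  "ltqlltltqq" → prefix "ltq" already present; 7 new (l, l, t, l, t, q, q)
  "qtqlqq" → prefix "qt" already present; 4 new (q, l, q, q)
  "tlqqtttql" → prefix "tl" already present; 7 new (q, q, t, t, t, q, l)
  "llltqltqlql" → prefix "ll" already present; 9 new (l, t, q, l, t, q, l, q, l)
  "qtqqqqtqtql" → prefix "qtq" already present; 8 new (q, q, q, t, q, t, q, l)
  "llqqqtllq" → prefix "llq" already present; 6 new (q, q, t, l, l, q)
  "qqltqtlltql" → prefix "qq" already present; 9 new (l, t, q, t, l, l, t, q, l)
Total nodes = 9 + 5 + 6 + 4 + 5 + 4 + 6 + 7 + 4 + 7 + 9 + 8 + 6 + 9 = 89

89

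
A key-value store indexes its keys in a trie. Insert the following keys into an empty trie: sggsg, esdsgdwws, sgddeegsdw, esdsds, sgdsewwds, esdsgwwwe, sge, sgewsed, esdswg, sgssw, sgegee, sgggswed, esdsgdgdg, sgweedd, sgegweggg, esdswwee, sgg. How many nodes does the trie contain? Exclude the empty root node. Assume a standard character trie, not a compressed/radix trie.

68

Insert word by word; a character creates a node only if that edge doesn't already exist:
  "sggsg" → 5 new (s, g, g, s, g)
  "esdsgdwws" → 9 new (e, s, d, s, g, d, w, w, s)
  "sgddeegsdw" → prefix "sg" already present; 8 new (d, d, e, e, g, s, d, w)
  "esdsds" → prefix "esds" already present; 2 new (d, s)
  "sgdsewwds" → prefix "sgd" already present; 6 new (s, e, w, w, d, s)
  "esdsgwwwe" → prefix "esdsg" already present; 4 new (w, w, w, e)
  "sge" → prefix "sg" already present; 1 new (e)
  "sgewsed" → prefix "sge" already present; 4 new (w, s, e, d)
  "esdswg" → prefix "esds" already present; 2 new (w, g)
  "sgssw" → prefix "sg" already present; 3 new (s, s, w)
  "sgegee" → prefix "sge" already present; 3 new (g, e, e)
  "sgggswed" → prefix "sgg" already present; 5 new (g, s, w, e, d)
  "esdsgdgdg" → prefix "esdsgd" already present; 3 new (g, d, g)
  "sgweedd" → prefix "sg" already present; 5 new (w, e, e, d, d)
  "sgegweggg" → prefix "sgeg" already present; 5 new (w, e, g, g, g)
  "esdswwee" → prefix "esdsw" already present; 3 new (w, e, e)
  "sgg" → prefix "sgg" already present; 0 new (none)
Total nodes = 5 + 9 + 8 + 2 + 6 + 4 + 1 + 4 + 2 + 3 + 3 + 5 + 3 + 5 + 5 + 3 + 0 = 68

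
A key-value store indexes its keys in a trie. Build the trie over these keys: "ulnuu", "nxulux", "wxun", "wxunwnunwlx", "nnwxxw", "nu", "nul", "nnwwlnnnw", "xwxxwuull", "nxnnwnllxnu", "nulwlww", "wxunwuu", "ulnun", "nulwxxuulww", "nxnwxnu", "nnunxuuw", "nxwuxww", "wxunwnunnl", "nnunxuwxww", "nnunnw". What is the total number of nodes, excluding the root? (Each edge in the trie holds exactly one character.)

90

For each word, the new-node count is its length minus the longest prefix already in the trie:
  "ulnuu" → 5 new (u, l, n, u, u)
  "nxulux" → 6 new (n, x, u, l, u, x)
  "wxun" → 4 new (w, x, u, n)
  "wxunwnunwlx" → prefix "wxun" already present; 7 new (w, n, u, n, w, l, x)
  "nnwxxw" → prefix "n" already present; 5 new (n, w, x, x, w)
  "nu" → prefix "n" already present; 1 new (u)
  "nul" → prefix "nu" already present; 1 new (l)
  "nnwwlnnnw" → prefix "nnw" already present; 6 new (w, l, n, n, n, w)
  "xwxxwuull" → 9 new (x, w, x, x, w, u, u, l, l)
  "nxnnwnllxnu" → prefix "nx" already present; 9 new (n, n, w, n, l, l, x, n, u)
  "nulwlww" → prefix "nul" already present; 4 new (w, l, w, w)
  "wxunwuu" → prefix "wxunw" already present; 2 new (u, u)
  "ulnun" → prefix "ulnu" already present; 1 new (n)
  "nulwxxuulww" → prefix "nulw" already present; 7 new (x, x, u, u, l, w, w)
  "nxnwxnu" → prefix "nxn" already present; 4 new (w, x, n, u)
  "nnunxuuw" → prefix "nn" already present; 6 new (u, n, x, u, u, w)
  "nxwuxww" → prefix "nx" already present; 5 new (w, u, x, w, w)
  "wxunwnunnl" → prefix "wxunwnun" already present; 2 new (n, l)
  "nnunxuwxww" → prefix "nnunxu" already present; 4 new (w, x, w, w)
  "nnunnw" → prefix "nnun" already present; 2 new (n, w)
Total nodes = 5 + 6 + 4 + 7 + 5 + 1 + 1 + 6 + 9 + 9 + 4 + 2 + 1 + 7 + 4 + 6 + 5 + 2 + 4 + 2 = 90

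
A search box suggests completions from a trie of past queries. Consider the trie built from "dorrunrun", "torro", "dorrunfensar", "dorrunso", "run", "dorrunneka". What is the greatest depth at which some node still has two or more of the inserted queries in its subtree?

6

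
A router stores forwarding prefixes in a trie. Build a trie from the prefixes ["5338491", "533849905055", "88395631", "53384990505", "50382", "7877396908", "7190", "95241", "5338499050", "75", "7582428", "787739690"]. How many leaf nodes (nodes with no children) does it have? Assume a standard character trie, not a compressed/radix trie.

8

A leaf is a node with no children — equivalently, the end of a word that is not a proper prefix of any other stored word.
Those words: "50382", "5338491", "533849905055", "7190", "7582428", "7877396908", "88395631", "95241"
Leaf count: 8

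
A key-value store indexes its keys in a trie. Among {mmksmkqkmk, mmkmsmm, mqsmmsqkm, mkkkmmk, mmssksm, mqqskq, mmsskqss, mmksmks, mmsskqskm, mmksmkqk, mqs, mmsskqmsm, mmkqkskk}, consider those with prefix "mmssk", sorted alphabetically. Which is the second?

mmsskqskm

DFS of the "mmssk" subtree visits, in order: "mmsskqmsm", "mmsskqskm", "mmsskqss", "mmssksm"
The 2nd is mmsskqskm.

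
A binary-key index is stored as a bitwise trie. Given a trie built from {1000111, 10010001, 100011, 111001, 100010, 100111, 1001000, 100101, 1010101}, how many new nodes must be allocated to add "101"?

"101" is already a full path in the trie; only an end-marker is added.
No new nodes are needed: 0.

0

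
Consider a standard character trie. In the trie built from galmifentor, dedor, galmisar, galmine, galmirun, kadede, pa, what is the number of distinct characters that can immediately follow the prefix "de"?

Walk "de" from the root, arriving at one node.
Characters that immediately follow "de" among the stored strings: {d}.
That node has 1 child edge.

1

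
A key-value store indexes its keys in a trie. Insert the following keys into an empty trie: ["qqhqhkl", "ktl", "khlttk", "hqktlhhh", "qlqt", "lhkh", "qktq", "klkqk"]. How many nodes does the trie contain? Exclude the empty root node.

Insert word by word; a character creates a node only if that edge doesn't already exist:
  "qqhqhkl" → 7 new (q, q, h, q, h, k, l)
  "ktl" → 3 new (k, t, l)
  "khlttk" → prefix "k" already present; 5 new (h, l, t, t, k)
  "hqktlhhh" → 8 new (h, q, k, t, l, h, h, h)
  "qlqt" → prefix "q" already present; 3 new (l, q, t)
  "lhkh" → 4 new (l, h, k, h)
  "qktq" → prefix "q" already present; 3 new (k, t, q)
  "klkqk" → prefix "k" already present; 4 new (l, k, q, k)
Total nodes = 7 + 3 + 5 + 8 + 3 + 4 + 3 + 4 = 37

37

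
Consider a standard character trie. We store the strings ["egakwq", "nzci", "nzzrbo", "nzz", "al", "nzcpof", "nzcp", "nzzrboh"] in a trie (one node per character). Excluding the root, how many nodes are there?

20

Count nodes per top-level branch (shared prefixes stored once):
  'a'-branch (al): 2 nodes
  'e'-branch (egakwq): 6 nodes
  'n'-branch (nzci, nzcp, nzcpof, nzz, nzzrbo, nzzrboh): 12 nodes
Sum: 20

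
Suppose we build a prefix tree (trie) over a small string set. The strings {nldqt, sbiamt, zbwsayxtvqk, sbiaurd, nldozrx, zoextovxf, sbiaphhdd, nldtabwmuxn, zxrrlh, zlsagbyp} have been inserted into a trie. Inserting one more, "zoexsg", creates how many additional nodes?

Walking "zoexsg" from the root, the first 4 characters ("zoex") follow existing edges; "s" is the first miss.
Each of the 2 remaining characters creates one node.

2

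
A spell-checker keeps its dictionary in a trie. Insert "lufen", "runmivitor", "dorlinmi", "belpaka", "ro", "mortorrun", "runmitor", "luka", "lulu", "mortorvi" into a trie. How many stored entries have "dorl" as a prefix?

1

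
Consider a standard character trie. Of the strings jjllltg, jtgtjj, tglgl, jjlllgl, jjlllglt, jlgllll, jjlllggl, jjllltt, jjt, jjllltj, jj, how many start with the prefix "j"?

10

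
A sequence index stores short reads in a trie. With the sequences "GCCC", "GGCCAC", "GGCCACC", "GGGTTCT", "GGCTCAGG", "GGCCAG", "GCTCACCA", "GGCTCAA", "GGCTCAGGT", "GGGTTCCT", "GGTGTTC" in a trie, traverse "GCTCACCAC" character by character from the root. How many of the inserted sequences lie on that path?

1

Check each prefix of "GCTCACCAC" against the stored set — each match is an end-marker on the path.
Prefixes of the query that are stored words: "GCTCACCA"
Count: 1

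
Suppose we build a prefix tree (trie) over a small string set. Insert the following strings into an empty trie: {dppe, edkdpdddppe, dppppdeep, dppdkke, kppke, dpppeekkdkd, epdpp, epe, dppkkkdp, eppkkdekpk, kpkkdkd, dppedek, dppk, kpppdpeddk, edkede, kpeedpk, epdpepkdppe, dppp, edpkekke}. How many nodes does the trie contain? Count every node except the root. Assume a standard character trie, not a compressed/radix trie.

Trace insertions, counting only characters that open a new branch:
  "dppe" → 4 new (d, p, p, e)
  "edkdpdddppe" → 11 new (e, d, k, d, p, d, d, d, p, p, e)
  "dppppdeep" → prefix "dpp" already present; 6 new (p, p, d, e, e, p)
  "dppdkke" → prefix "dpp" already present; 4 new (d, k, k, e)
  "kppke" → 5 new (k, p, p, k, e)
  "dpppeekkdkd" → prefix "dppp" already present; 7 new (e, e, k, k, d, k, d)
  "epdpp" → prefix "e" already present; 4 new (p, d, p, p)
  "epe" → prefix "ep" already present; 1 new (e)
  "dppkkkdp" → prefix "dpp" already present; 5 new (k, k, k, d, p)
  "eppkkdekpk" → prefix "ep" already present; 8 new (p, k, k, d, e, k, p, k)
  "kpkkdkd" → prefix "kp" already present; 5 new (k, k, d, k, d)
  "dppedek" → prefix "dppe" already present; 3 new (d, e, k)
  "dppk" → prefix "dppk" already present; 0 new (none)
  "kpppdpeddk" → prefix "kpp" already present; 7 new (p, d, p, e, d, d, k)
  "edkede" → prefix "edk" already present; 3 new (e, d, e)
  "kpeedpk" → prefix "kp" already present; 5 new (e, e, d, p, k)
  "epdpepkdppe" → prefix "epdp" already present; 7 new (e, p, k, d, p, p, e)
  "dppp" → prefix "dppp" already present; 0 new (none)
  "edpkekke" → prefix "ed" already present; 6 new (p, k, e, k, k, e)
Total nodes = 4 + 11 + 6 + 4 + 5 + 7 + 4 + 1 + 5 + 8 + 5 + 3 + 0 + 7 + 3 + 5 + 7 + 0 + 6 = 91

91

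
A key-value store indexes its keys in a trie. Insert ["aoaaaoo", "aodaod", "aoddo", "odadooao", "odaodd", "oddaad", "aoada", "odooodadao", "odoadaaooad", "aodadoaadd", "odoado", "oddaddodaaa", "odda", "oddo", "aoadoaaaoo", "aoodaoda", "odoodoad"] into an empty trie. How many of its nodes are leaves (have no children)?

16

Leaves are exactly the stored words that no other stored word extends.
Those words: "aoaaaoo", "aoada", "aoadoaaaoo", "aodadoaadd", "aodaod", "aoddo", "aoodaoda", "odadooao", "odaodd", "oddaad", "oddaddodaaa", "oddo", "odoadaaooad", "odoado", "odoodoad", "odooodadao"
Leaf count: 16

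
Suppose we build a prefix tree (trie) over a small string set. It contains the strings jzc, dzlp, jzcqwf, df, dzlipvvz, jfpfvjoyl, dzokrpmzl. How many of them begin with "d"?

Traverse to the node for "d", then collect every word in that subtree.
Words under "d": df, dzlipvvz, dzlp, dzokrpmzl
Count: 4

4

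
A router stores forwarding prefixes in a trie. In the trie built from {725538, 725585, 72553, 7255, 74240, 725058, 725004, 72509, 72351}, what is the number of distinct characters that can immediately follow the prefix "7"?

2

Follow the path "7" to its node, then look at its outgoing edges.
Characters that immediately follow "7" among the stored strings: {2, 4}.
That node has 2 child edges.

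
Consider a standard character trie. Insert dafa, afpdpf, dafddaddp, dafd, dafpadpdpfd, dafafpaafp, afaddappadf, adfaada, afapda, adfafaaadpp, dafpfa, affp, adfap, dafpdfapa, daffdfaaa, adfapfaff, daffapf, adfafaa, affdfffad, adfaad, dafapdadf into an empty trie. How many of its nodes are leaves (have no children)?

16

Leaves are exactly the stored words that no other stored word extends.
Those words: "adfaada", "adfafaaadpp", "adfapfaff", "afaddappadf", "afapda", "affdfffad", "affp", "afpdpf", "dafafpaafp", "dafapdadf", "dafddaddp", "daffapf", "daffdfaaa", "dafpadpdpfd", "dafpdfapa", "dafpfa"
Leaf count: 16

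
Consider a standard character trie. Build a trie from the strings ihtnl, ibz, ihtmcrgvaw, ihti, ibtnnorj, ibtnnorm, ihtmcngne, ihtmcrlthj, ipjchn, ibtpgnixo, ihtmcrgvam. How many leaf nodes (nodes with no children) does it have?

A leaf is a node with no children — equivalently, the end of a word that is not a proper prefix of any other stored word.
Those words: "ibtnnorj", "ibtnnorm", "ibtpgnixo", "ibz", "ihti", "ihtmcngne", "ihtmcrgvam", "ihtmcrgvaw", "ihtmcrlthj", "ihtnl", "ipjchn"
Leaf count: 11

11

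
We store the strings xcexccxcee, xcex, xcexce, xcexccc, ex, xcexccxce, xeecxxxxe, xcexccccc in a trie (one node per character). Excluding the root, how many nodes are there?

Trace insertions, counting only characters that open a new branch:
  "xcexccxcee" → 10 new (x, c, e, x, c, c, x, c, e, e)
  "xcex" → prefix "xcex" already present; 0 new (none)
  "xcexce" → prefix "xcexc" already present; 1 new (e)
  "xcexccc" → prefix "xcexcc" already present; 1 new (c)
  "ex" → 2 new (e, x)
  "xcexccxce" → prefix "xcexccxce" already present; 0 new (none)
  "xeecxxxxe" → prefix "x" already present; 8 new (e, e, c, x, x, x, x, e)
  "xcexccccc" → prefix "xcexccc" already present; 2 new (c, c)
Total nodes = 10 + 0 + 1 + 1 + 2 + 0 + 8 + 2 = 24

24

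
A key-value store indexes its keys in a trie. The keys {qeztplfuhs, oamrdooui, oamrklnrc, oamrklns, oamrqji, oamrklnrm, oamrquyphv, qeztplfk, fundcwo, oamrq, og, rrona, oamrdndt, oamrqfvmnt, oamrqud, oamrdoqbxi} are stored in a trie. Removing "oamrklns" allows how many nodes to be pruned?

1

After clearing the end-marker at "oamrklns", prune upward until reaching a node still needed by another word.
The suffix "s" (1 node) is used only by "oamrklns"; the node for "oamrkln" still has the child "r", so pruning stops there.
Nodes removed: 1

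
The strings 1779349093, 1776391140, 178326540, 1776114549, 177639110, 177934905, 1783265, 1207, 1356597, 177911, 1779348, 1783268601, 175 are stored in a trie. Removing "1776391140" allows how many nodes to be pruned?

Walk "1776391140" from the leaf back toward the root, removing each node that no remaining word uses.
The suffix "40" (2 nodes) is used only by "1776391140"; the node for "17763911" still has the child "0", so pruning stops there.
Nodes removed: 2

2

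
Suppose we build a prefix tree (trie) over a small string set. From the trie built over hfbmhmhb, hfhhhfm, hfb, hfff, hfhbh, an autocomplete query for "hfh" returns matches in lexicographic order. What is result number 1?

Filter for "hfh…" and sort: "hfhbh", "hfhhhfm"
The 1st is hfhbh.

hfhbh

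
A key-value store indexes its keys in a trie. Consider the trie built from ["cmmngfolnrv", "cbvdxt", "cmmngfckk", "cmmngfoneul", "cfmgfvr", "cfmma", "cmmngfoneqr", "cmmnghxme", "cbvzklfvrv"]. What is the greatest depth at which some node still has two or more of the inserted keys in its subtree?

The deepest shared node is where two words last agree before diverging.
"cmmngfoneqr" and "cmmngfoneul" agree on "cmmngfone" (9 characters) before diverging; nothing deeper is shared.
Longest shared-prefix length: 9

9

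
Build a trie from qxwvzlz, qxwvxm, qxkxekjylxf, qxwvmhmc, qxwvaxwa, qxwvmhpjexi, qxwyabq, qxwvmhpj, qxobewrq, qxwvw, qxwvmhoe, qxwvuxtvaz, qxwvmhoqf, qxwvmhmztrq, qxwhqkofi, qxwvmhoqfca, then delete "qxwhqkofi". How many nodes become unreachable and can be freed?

6

A node on "qxwhqkofi"'s path can go only if nothing else ends at it or branches off below it.
The suffix "hqkofi" (6 nodes) is used only by "qxwhqkofi"; the node for "qxw" still has the child "v", so pruning stops there.
Nodes removed: 6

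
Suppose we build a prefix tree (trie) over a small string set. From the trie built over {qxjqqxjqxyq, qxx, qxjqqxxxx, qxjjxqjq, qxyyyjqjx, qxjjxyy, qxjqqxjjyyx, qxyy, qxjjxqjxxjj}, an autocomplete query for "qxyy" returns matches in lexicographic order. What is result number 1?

Words with prefix "qxyy", in lexicographic order: "qxyy", "qxyyyjqjx"
Position 1: qxyy

qxyy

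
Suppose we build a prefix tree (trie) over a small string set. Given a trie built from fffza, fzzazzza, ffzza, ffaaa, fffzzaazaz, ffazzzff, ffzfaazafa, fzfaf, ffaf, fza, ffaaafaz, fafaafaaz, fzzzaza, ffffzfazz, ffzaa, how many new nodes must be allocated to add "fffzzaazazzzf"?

3

Walking "fffzzaazazzzf" from the root, the first 10 characters ("fffzzaazaz") follow existing edges; "z" is the first miss.
So 13 − 10 = 3 new nodes.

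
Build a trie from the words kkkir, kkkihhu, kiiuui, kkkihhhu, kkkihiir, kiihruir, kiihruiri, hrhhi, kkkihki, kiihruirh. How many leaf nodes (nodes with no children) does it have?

9

A leaf is a node with no children — equivalently, the end of a word that is not a proper prefix of any other stored word.
Those words: "hrhhi", "kiihruirh", "kiihruiri", "kiiuui", "kkkihhhu", "kkkihhu", "kkkihiir", "kkkihki", "kkkir"
Leaf count: 9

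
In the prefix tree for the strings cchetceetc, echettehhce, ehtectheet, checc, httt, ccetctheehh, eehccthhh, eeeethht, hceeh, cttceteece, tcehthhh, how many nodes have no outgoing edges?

11

A leaf is a node with no children — equivalently, the end of a word that is not a proper prefix of any other stored word.
Those words: "ccetctheehh", "cchetceetc", "checc", "cttceteece", "echettehhce", "eeeethht", "eehccthhh", "ehtectheet", "hceeh", "httt", "tcehthhh"
Leaf count: 11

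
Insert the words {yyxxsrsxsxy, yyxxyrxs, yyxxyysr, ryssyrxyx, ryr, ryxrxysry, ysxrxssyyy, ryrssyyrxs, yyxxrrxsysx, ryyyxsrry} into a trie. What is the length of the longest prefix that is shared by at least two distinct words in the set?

5

Equivalently: take the maximum, over all pairs, of their longest common prefix length.
e.g. "yyxxyrxs" and "yyxxyysr" share the prefix "yyxxy" of length 5; no pair shares a longer one.
Longest shared-prefix length: 5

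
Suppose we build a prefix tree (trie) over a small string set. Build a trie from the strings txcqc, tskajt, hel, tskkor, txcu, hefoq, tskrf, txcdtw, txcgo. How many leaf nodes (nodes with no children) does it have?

9

A leaf is a node with no children — equivalently, the end of a word that is not a proper prefix of any other stored word.
Those words: "hefoq", "hel", "tskajt", "tskkor", "tskrf", "txcdtw", "txcgo", "txcqc", "txcu"
Leaf count: 9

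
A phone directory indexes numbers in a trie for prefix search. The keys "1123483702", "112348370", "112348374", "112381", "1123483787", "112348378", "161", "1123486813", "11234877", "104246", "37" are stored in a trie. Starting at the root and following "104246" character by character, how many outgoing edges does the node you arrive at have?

Follow the path "104246" to its node, then look at its outgoing edges.
No stored string extends past "104246".
That node has 0 child edges.

0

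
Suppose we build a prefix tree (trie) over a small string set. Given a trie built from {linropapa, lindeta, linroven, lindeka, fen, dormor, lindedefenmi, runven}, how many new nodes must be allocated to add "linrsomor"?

The longest prefix of "linrsomor" already in the trie is "linr" (length 4).
Each of the 5 remaining characters creates one node.

5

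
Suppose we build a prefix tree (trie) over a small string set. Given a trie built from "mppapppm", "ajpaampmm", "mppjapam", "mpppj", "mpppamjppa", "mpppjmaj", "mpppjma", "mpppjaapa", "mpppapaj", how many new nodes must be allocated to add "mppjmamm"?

4

"mppj" is already a path in the trie; the remaining "mamm" must be added.
New nodes needed: |"mppjmamm"| − 4 = 8 − 4 = 4.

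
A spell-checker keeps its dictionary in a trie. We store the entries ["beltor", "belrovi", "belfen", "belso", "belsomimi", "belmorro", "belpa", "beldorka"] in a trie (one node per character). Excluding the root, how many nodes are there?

31

Insert word by word; a character creates a node only if that edge doesn't already exist:
  "beltor" → 6 new (b, e, l, t, o, r)
  "belrovi" → prefix "bel" already present; 4 new (r, o, v, i)
  "belfen" → prefix "bel" already present; 3 new (f, e, n)
  "belso" → prefix "bel" already present; 2 new (s, o)
  "belsomimi" → prefix "belso" already present; 4 new (m, i, m, i)
  "belmorro" → prefix "bel" already present; 5 new (m, o, r, r, o)
  "belpa" → prefix "bel" already present; 2 new (p, a)
  "beldorka" → prefix "bel" already present; 5 new (d, o, r, k, a)
Total nodes = 6 + 4 + 3 + 2 + 4 + 5 + 2 + 5 = 31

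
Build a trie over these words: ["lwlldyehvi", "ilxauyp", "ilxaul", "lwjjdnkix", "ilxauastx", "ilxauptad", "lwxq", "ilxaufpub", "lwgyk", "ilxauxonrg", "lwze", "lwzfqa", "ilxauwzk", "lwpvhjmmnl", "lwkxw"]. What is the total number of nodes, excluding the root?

For each word, the new-node count is its length minus the longest prefix already in the trie:
  "lwlldyehvi" → 10 new (l, w, l, l, d, y, e, h, v, i)
  "ilxauyp" → 7 new (i, l, x, a, u, y, p)
  "ilxaul" → prefix "ilxau" already present; 1 new (l)
  "lwjjdnkix" → prefix "lw" already present; 7 new (j, j, d, n, k, i, x)
  "ilxauastx" → prefix "ilxau" already present; 4 new (a, s, t, x)
  "ilxauptad" → prefix "ilxau" already present; 4 new (p, t, a, d)
  "lwxq" → prefix "lw" already present; 2 new (x, q)
  "ilxaufpub" → prefix "ilxau" already present; 4 new (f, p, u, b)
  "lwgyk" → prefix "lw" already present; 3 new (g, y, k)
  "ilxauxonrg" → prefix "ilxau" already present; 5 new (x, o, n, r, g)
  "lwze" → prefix "lw" already present; 2 new (z, e)
  "lwzfqa" → prefix "lwz" already present; 3 new (f, q, a)
  "ilxauwzk" → prefix "ilxau" already present; 3 new (w, z, k)
  "lwpvhjmmnl" → prefix "lw" already present; 8 new (p, v, h, j, m, m, n, l)
  "lwkxw" → prefix "lw" already present; 3 new (k, x, w)
Total nodes = 10 + 7 + 1 + 7 + 4 + 4 + 2 + 4 + 3 + 5 + 2 + 3 + 3 + 8 + 3 = 66

66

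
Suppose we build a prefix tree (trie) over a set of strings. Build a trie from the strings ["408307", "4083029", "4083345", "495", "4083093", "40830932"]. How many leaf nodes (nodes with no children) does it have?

Leaves are exactly the stored words that no other stored word extends.
Those words: "4083029", "408307", "40830932", "4083345", "495"
Leaf count: 5

5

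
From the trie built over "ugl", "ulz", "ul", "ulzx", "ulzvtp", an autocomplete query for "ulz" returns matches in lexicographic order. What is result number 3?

ulzx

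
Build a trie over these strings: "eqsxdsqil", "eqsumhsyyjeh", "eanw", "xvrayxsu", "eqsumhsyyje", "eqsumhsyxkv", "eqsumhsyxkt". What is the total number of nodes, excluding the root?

33

Insert word by word; a character creates a node only if that edge doesn't already exist:
  "eqsxdsqil" → 9 new (e, q, s, x, d, s, q, i, l)
  "eqsumhsyyjeh" → prefix "eqs" already present; 9 new (u, m, h, s, y, y, j, e, h)
  "eanw" → prefix "e" already present; 3 new (a, n, w)
  "xvrayxsu" → 8 new (x, v, r, a, y, x, s, u)
  "eqsumhsyyje" → prefix "eqsumhsyyje" already present; 0 new (none)
  "eqsumhsyxkv" → prefix "eqsumhsy" already present; 3 new (x, k, v)
  "eqsumhsyxkt" → prefix "eqsumhsyxk" already present; 1 new (t)
Total nodes = 9 + 9 + 3 + 8 + 0 + 3 + 1 = 33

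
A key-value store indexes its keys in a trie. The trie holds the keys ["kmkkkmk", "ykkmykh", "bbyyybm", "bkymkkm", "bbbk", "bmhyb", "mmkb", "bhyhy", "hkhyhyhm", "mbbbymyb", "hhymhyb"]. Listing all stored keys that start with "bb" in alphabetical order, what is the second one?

DFS of the "bb" subtree visits, in order: "bbbk", "bbyyybm"
Position 2: bbyyybm

bbyyybm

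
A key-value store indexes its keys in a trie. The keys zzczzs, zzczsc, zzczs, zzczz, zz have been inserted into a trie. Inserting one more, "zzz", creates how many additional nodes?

The longest prefix of "zzz" already in the trie is "zz" (length 2).
New nodes needed: |"zzz"| − 2 = 3 − 2 = 1.

1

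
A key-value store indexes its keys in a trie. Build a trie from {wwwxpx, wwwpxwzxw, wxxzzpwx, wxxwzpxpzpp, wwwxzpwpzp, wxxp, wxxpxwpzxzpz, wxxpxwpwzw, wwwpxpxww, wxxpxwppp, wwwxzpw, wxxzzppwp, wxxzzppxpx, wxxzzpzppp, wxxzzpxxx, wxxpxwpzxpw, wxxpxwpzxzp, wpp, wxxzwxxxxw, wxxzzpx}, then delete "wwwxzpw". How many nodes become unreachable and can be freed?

0

A node on "wwwxzpw"'s path can go only if nothing else ends at it or branches off below it.
Every node on "wwwxzpw" is still needed (e.g. by "wwwxzpwpzp"), so nothing is freed.
Nodes removed: 0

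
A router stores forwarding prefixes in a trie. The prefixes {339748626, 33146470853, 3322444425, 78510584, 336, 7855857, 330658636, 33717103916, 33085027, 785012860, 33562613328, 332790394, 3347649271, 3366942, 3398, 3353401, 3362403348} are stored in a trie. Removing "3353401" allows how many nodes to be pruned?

4

Walk "3353401" from the leaf back toward the root, removing each node that no remaining word uses.
The suffix "3401" (4 nodes) is used only by "3353401"; the node for "335" still has the child "6", so pruning stops there.
Nodes removed: 4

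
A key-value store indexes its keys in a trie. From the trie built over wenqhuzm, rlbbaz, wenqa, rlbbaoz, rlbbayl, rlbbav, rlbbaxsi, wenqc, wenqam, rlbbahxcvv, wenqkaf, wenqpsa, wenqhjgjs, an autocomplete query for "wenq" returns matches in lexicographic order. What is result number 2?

Filter for "wenq…" and sort: "wenqa", "wenqam", "wenqc", "wenqhjgjs", "wenqhuzm", "wenqkaf", "wenqpsa"
The 2nd is wenqam.

wenqam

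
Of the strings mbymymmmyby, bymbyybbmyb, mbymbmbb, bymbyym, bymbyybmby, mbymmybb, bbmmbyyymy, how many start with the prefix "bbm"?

Traverse to the node for "bbm", then collect every word in that subtree.
Words under "bbm": bbmmbyyymy
Count: 1

1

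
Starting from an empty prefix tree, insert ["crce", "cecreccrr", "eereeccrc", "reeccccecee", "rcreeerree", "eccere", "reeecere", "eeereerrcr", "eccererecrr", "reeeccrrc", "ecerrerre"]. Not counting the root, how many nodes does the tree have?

Trace insertions, counting only characters that open a new branch:
  "crce" → 4 new (c, r, c, e)
  "cecreccrr" → prefix "c" already present; 8 new (e, c, r, e, c, c, r, r)
  "eereeccrc" → 9 new (e, e, r, e, e, c, c, r, c)
  "reeccccecee" → 11 new (r, e, e, c, c, c, c, e, c, e, e)
  "rcreeerree" → prefix "r" already present; 9 new (c, r, e, e, e, r, r, e, e)
  "eccere" → prefix "e" already present; 5 new (c, c, e, r, e)
  "reeecere" → prefix "ree" already present; 5 new (e, c, e, r, e)
  "eeereerrcr" → prefix "ee" already present; 8 new (e, r, e, e, r, r, c, r)
  "eccererecrr" → prefix "eccere" already present; 5 new (r, e, c, r, r)
  "reeeccrrc" → prefix "reeec" already present; 4 new (c, r, r, c)
  "ecerrerre" → prefix "ec" already present; 7 new (e, r, r, e, r, r, e)
Total nodes = 4 + 8 + 9 + 11 + 9 + 5 + 5 + 8 + 5 + 4 + 7 = 75

75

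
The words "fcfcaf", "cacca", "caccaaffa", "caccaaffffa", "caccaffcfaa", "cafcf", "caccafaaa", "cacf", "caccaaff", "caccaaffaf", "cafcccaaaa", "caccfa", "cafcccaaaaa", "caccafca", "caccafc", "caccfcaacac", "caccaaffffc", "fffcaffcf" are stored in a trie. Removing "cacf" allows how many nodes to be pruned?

1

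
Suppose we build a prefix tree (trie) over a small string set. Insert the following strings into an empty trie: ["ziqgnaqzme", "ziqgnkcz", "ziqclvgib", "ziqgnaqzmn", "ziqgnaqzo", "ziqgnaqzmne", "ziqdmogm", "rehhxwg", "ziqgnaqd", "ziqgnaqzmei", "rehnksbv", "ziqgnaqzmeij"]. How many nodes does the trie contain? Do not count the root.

42

Insert word by word; a character creates a node only if that edge doesn't already exist:
  "ziqgnaqzme" → 10 new (z, i, q, g, n, a, q, z, m, e)
  "ziqgnkcz" → prefix "ziqgn" already present; 3 new (k, c, z)
  "ziqclvgib" → prefix "ziq" already present; 6 new (c, l, v, g, i, b)
  "ziqgnaqzmn" → prefix "ziqgnaqzm" already present; 1 new (n)
  "ziqgnaqzo" → prefix "ziqgnaqz" already present; 1 new (o)
  "ziqgnaqzmne" → prefix "ziqgnaqzmn" already present; 1 new (e)
  "ziqdmogm" → prefix "ziq" already present; 5 new (d, m, o, g, m)
  "rehhxwg" → 7 new (r, e, h, h, x, w, g)
  "ziqgnaqd" → prefix "ziqgnaq" already present; 1 new (d)
  "ziqgnaqzmei" → prefix "ziqgnaqzme" already present; 1 new (i)
  "rehnksbv" → prefix "reh" already present; 5 new (n, k, s, b, v)
  "ziqgnaqzmeij" → prefix "ziqgnaqzmei" already present; 1 new (j)
Total nodes = 10 + 3 + 6 + 1 + 1 + 1 + 5 + 7 + 1 + 1 + 5 + 1 = 42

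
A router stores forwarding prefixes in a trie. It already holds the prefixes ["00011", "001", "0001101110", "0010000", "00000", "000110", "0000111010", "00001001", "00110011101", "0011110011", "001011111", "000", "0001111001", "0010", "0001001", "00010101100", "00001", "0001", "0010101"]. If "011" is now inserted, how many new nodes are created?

The longest prefix of "011" already in the trie is "0" (length 1).
New nodes needed: |"011"| − 1 = 3 − 1 = 2.

2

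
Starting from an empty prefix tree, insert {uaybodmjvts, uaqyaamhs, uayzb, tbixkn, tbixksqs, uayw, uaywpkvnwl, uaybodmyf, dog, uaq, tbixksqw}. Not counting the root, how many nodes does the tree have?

For each word, the new-node count is its length minus the longest prefix already in the trie:
  "uaybodmjvts" → 11 new (u, a, y, b, o, d, m, j, v, t, s)
  "uaqyaamhs" → prefix "ua" already present; 7 new (q, y, a, a, m, h, s)
  "uayzb" → prefix "uay" already present; 2 new (z, b)
  "tbixkn" → 6 new (t, b, i, x, k, n)
  "tbixksqs" → prefix "tbixk" already present; 3 new (s, q, s)
  "uayw" → prefix "uay" already present; 1 new (w)
  "uaywpkvnwl" → prefix "uayw" already present; 6 new (p, k, v, n, w, l)
  "uaybodmyf" → prefix "uaybodm" already present; 2 new (y, f)
  "dog" → 3 new (d, o, g)
  "uaq" → prefix "uaq" already present; 0 new (none)
  "tbixksqw" → prefix "tbixksq" already present; 1 new (w)
Total nodes = 11 + 7 + 2 + 6 + 3 + 1 + 6 + 2 + 3 + 0 + 1 = 42

42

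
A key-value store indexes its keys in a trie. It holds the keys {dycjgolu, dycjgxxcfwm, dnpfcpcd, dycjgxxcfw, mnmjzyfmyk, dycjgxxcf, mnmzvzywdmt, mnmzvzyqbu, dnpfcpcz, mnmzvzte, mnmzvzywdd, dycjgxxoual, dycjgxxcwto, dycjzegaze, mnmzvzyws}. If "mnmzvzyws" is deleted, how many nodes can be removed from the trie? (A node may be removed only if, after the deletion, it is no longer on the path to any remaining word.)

1

Walk "mnmzvzyws" from the leaf back toward the root, removing each node that no remaining word uses.
The suffix "s" (1 node) is used only by "mnmzvzyws"; the node for "mnmzvzyw" still has the child "d", so pruning stops there.
Nodes removed: 1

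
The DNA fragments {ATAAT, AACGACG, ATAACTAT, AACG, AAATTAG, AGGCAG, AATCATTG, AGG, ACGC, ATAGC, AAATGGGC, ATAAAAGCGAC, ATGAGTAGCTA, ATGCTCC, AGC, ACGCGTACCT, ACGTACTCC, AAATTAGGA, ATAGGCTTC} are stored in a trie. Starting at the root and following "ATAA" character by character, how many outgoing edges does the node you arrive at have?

Walk "ATAA" from the root, arriving at one node.
Characters that immediately follow "ATAA" among the stored strings: {A, C, T}.
That node has 3 child edges.

3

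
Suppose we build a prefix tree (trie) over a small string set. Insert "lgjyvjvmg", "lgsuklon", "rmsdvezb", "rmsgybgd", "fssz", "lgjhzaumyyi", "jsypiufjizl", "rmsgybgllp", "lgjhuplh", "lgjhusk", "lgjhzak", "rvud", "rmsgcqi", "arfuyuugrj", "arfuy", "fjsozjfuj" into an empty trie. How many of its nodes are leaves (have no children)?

15

A leaf is a node with no children — equivalently, the end of a word that is not a proper prefix of any other stored word.
Those words: "arfuyuugrj", "fjsozjfuj", "fssz", "jsypiufjizl", "lgjhuplh", "lgjhusk", "lgjhzak", "lgjhzaumyyi", "lgjyvjvmg", "lgsuklon", "rmsdvezb", "rmsgcqi", "rmsgybgd", "rmsgybgllp", "rvud"
Leaf count: 15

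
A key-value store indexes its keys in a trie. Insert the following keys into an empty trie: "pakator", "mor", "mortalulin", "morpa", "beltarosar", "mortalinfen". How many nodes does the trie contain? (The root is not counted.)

Trie structure (* marks end of a word):
(root)
├─ b
│  └─ e
│     └─ l
│        └─ t
│           └─ a
│              └─ r
│                 └─ o
│                    └─ s
│                       └─ a
│                          └─ r *
├─ m
│  └─ o
│     └─ r *
│        ├─ p
│        │  └─ a *
│        └─ t
│           └─ a
│              └─ l
│                 ├─ i
│                 │  └─ n
│                 │     └─ f
│                 │        └─ e
│                 │           └─ n *
│                 └─ u
│                    └─ l
│                       └─ i
│                          └─ n *
└─ p
   └─ a
      └─ k
         └─ a
            └─ t
               └─ o
                  └─ r *
Counting every labelled node above: 34.

34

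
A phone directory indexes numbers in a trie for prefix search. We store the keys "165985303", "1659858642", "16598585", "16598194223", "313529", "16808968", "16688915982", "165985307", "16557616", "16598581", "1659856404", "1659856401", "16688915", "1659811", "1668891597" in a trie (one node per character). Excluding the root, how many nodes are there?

55

For each word, the new-node count is its length minus the longest prefix already in the trie:
  "165985303" → 9 new (1, 6, 5, 9, 8, 5, 3, 0, 3)
  "1659858642" → prefix "165985" already present; 4 new (8, 6, 4, 2)
  "16598585" → prefix "1659858" already present; 1 new (5)
  "16598194223" → prefix "16598" already present; 6 new (1, 9, 4, 2, 2, 3)
  "313529" → 6 new (3, 1, 3, 5, 2, 9)
  "16808968" → prefix "16" already present; 6 new (8, 0, 8, 9, 6, 8)
  "16688915982" → prefix "16" already present; 9 new (6, 8, 8, 9, 1, 5, 9, 8, 2)
  "165985307" → prefix "16598530" already present; 1 new (7)
  "16557616" → prefix "165" already present; 5 new (5, 7, 6, 1, 6)
  "16598581" → prefix "1659858" already present; 1 new (1)
  "1659856404" → prefix "165985" already present; 4 new (6, 4, 0, 4)
  "1659856401" → prefix "165985640" already present; 1 new (1)
  "16688915" → prefix "16688915" already present; 0 new (none)
  "1659811" → prefix "165981" already present; 1 new (1)
  "1668891597" → prefix "166889159" already present; 1 new (7)
Total nodes = 9 + 4 + 1 + 6 + 6 + 6 + 9 + 1 + 5 + 1 + 4 + 1 + 0 + 1 + 1 = 55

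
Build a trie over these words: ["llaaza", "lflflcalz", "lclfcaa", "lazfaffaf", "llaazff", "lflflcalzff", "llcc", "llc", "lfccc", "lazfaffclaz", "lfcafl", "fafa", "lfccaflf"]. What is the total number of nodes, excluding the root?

52

Count nodes per top-level branch (shared prefixes stored once):
  'f'-branch (fafa): 4 nodes
  'l'-branch (lazfaffaf, lazfaffclaz, lclfcaa, lfcafl, lfccaflf, lfccc, lflflcalz, lflflcalzff, llaaza, llaazff, llc, llcc): 48 nodes
Sum: 52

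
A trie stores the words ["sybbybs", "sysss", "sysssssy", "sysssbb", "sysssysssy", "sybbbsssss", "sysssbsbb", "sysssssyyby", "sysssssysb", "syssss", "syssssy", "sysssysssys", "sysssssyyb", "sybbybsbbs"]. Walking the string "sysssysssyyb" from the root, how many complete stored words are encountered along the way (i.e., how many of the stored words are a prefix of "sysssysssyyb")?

Traverse "sysssysssyyb" character by character; count nodes along the way that are marked as word ends.
Prefixes of the query that are stored words: "sysss", "sysssysssy"
Count: 2

2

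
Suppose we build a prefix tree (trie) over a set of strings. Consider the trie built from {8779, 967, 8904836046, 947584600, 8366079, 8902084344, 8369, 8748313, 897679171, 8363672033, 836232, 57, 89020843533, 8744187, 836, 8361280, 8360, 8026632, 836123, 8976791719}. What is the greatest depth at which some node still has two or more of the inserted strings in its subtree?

9

Look for the deepest trie node that still has at least two words in its subtree.
"897679171" and "8976791719" agree on "897679171" (9 characters) before diverging; nothing deeper is shared.
Longest shared-prefix length: 9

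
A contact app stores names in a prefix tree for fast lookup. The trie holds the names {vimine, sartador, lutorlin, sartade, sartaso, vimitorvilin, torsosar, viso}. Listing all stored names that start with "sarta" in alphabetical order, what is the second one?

DFS of the "sarta" subtree visits, in order: "sartade", "sartador", "sartaso"
Position 2: sartador

sartador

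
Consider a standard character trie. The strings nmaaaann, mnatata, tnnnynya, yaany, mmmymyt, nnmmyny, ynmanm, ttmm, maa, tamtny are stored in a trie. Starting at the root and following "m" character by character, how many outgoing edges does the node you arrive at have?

The children of the "m" node are the distinct next characters among strings starting with "m".
Characters that immediately follow "m" among the stored strings: {a, m, n}.
That node has 3 child edges.

3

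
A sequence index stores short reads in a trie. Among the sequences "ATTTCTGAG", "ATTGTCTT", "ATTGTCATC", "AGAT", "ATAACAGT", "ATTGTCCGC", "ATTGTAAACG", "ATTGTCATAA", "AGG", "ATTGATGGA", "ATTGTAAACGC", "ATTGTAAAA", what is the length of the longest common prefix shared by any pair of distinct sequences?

10

Look for the deepest trie node that still has at least two words in its subtree.
e.g. "ATTGTAAACG" and "ATTGTAAACGC" share the prefix "ATTGTAAACG" of length 10; no pair shares a longer one.
Longest shared-prefix length: 10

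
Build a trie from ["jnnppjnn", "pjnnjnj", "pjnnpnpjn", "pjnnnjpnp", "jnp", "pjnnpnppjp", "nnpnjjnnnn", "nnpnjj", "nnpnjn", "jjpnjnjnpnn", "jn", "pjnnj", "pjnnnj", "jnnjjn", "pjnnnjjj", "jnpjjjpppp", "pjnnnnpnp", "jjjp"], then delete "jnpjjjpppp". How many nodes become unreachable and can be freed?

7

Walk "jnpjjjpppp" from the leaf back toward the root, removing each node that no remaining word uses.
The suffix "jjjpppp" (7 nodes) is used only by "jnpjjjpppp"; "jnp" is itself a stored word, so pruning stops there.
Nodes removed: 7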